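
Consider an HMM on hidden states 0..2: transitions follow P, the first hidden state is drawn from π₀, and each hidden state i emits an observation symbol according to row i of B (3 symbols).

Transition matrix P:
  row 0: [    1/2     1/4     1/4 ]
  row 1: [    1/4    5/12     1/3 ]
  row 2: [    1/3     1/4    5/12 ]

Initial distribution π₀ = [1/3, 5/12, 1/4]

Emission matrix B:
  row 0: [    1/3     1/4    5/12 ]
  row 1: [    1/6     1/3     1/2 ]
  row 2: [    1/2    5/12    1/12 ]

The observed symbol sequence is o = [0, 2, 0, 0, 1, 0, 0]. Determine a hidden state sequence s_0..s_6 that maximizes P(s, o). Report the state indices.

t=0: δ = [1.111e-01, 6.944e-02, 1.250e-01]  (obs o_0=0)
t=1: δ = [2.315e-02, 1.562e-02, 4.340e-03]  ψ = [0, 2, 2]  (obs o_1=2)
t=2: δ = [3.858e-03, 1.085e-03, 2.894e-03]  ψ = [0, 1, 0]  (obs o_2=0)
t=3: δ = [6.430e-04, 1.608e-04, 6.028e-04]  ψ = [0, 0, 2]  (obs o_3=0)
t=4: δ = [8.038e-05, 5.358e-05, 1.047e-04]  ψ = [0, 0, 2]  (obs o_4=1)
t=5: δ = [1.340e-05, 4.361e-06, 2.180e-05]  ψ = [0, 2, 2]  (obs o_5=0)
t=6: δ = [2.423e-06, 9.085e-07, 4.542e-06]  ψ = [2, 2, 2]  (obs o_6=0)
backtrack: best end state = 2; path = [0, 0, 2, 2, 2, 2, 2]

path = [0, 0, 2, 2, 2, 2, 2]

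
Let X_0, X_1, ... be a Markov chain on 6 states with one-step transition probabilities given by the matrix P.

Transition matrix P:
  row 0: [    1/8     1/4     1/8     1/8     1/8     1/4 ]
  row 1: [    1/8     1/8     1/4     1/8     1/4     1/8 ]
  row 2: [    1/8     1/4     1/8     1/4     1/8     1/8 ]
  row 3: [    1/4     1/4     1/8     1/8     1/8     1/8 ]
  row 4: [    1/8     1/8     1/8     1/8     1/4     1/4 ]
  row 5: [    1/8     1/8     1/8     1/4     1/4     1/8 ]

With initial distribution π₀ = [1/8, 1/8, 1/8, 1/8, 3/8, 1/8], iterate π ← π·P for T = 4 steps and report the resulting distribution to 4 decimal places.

t=0: π = [0.1250, 0.1250, 0.1250, 0.1250, 0.3750, 0.1250]
t=1: π = [0.1406, 0.1719, 0.1406, 0.1563, 0.2031, 0.1875]
t=2: π = [0.1445, 0.1797, 0.1465, 0.1660, 0.1953, 0.1680]
t=3: π = [0.1458, 0.1821, 0.1475, 0.1643, 0.1929, 0.1675]
t=4: π = [0.1455, 0.1822, 0.1478, 0.1644, 0.1928, 0.1673]

π = [0.1455, 0.1822, 0.1478, 0.1644, 0.1928, 0.1673]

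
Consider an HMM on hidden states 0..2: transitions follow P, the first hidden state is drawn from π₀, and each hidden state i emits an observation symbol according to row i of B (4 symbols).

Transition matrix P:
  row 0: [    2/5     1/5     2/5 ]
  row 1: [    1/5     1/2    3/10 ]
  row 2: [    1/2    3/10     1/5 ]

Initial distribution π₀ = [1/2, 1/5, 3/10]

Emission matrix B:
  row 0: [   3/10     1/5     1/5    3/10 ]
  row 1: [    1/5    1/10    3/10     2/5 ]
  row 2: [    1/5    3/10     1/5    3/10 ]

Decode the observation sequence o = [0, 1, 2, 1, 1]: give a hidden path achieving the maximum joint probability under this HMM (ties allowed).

path = [0, 2, 0, 2, 0]

t=0: δ = [1.500e-01, 4.000e-02, 6.000e-02]  (obs o_0=0)
t=1: δ = [1.200e-02, 3.000e-03, 1.800e-02]  ψ = [0, 0, 0]  (obs o_1=1)
t=2: δ = [1.800e-03, 1.620e-03, 9.600e-04]  ψ = [2, 2, 0]  (obs o_2=2)
t=3: δ = [1.440e-04, 8.100e-05, 2.160e-04]  ψ = [0, 1, 0]  (obs o_3=1)
t=4: δ = [2.160e-05, 6.480e-06, 1.728e-05]  ψ = [2, 2, 0]  (obs o_4=1)
backtrack: best end state = 0; path = [0, 2, 0, 2, 0]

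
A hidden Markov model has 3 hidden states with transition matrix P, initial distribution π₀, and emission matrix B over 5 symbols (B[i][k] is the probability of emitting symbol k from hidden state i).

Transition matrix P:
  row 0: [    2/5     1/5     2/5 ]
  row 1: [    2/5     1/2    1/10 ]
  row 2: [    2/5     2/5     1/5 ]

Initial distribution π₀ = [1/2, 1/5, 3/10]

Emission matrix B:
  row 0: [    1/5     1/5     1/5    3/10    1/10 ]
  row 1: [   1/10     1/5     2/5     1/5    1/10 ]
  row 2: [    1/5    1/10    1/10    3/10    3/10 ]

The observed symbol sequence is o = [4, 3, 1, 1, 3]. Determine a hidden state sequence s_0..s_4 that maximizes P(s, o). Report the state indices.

t=0: δ = [5.000e-02, 2.000e-02, 9.000e-02]  (obs o_0=4)
t=1: δ = [1.080e-02, 7.200e-03, 6.000e-03]  ψ = [2, 2, 0]  (obs o_1=3)
t=2: δ = [8.640e-04, 7.200e-04, 4.320e-04]  ψ = [0, 1, 0]  (obs o_2=1)
t=3: δ = [6.912e-05, 7.200e-05, 3.456e-05]  ψ = [0, 1, 0]  (obs o_3=1)
t=4: δ = [8.640e-06, 7.200e-06, 8.294e-06]  ψ = [1, 1, 0]  (obs o_4=3)
backtrack: best end state = 0; path = [2, 1, 1, 1, 0]

path = [2, 1, 1, 1, 0]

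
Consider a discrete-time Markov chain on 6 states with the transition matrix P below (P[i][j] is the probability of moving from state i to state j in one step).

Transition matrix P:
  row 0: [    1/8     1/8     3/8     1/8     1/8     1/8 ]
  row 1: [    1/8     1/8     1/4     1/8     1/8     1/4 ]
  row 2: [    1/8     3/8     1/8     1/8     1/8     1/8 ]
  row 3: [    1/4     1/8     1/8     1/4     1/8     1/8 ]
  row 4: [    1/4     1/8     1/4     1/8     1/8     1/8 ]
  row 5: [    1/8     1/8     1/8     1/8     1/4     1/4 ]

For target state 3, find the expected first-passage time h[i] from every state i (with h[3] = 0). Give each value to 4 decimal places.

First-step conditioning: h[3] = 0; for i ≠ 3, h[i] = 1 + Σ_k P[i][k]·h[k].
  h[0] = 1 + 1/8·h[0] + 1/8·h[1] + 3/8·h[2] + 1/8·h[4] + 1/8·h[5]
  h[1] = 1 + 1/8·h[0] + 1/8·h[1] + 1/4·h[2] + 1/8·h[4] + 1/4·h[5]
  h[2] = 1 + 1/8·h[0] + 3/8·h[1] + 1/8·h[2] + 1/8·h[4] + 1/8·h[5]
  h[4] = 1 + 1/4·h[0] + 1/8·h[1] + 1/4·h[2] + 1/8·h[4] + 1/8·h[5]
  h[5] = 1 + 1/8·h[0] + 1/8·h[1] + 1/8·h[2] + 1/4·h[4] + 1/4·h[5]
Solving the 5×5 linear system over states ≠ 3 gives exactly h = [8, 8, 8, 0, 8, 8] (h[3] = 0 is the target).

h = [8.0000, 8.0000, 8.0000, 0.0000, 8.0000, 8.0000]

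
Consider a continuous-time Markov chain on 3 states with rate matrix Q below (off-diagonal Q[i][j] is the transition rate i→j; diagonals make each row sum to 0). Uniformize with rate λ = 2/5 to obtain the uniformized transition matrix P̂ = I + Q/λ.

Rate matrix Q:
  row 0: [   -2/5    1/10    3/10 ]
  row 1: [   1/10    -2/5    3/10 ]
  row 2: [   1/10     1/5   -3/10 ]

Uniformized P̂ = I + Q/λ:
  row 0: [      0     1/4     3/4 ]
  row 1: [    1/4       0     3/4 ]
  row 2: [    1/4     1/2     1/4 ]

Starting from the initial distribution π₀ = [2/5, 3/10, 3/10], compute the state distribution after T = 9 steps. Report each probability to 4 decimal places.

t=0: π = [0.4000, 0.3000, 0.3000]
t=1: π = [0.1500, 0.2500, 0.6000]
t=2: π = [0.2125, 0.3375, 0.4500]
t=3: π = [0.1969, 0.2781, 0.5250]
t=4: π = [0.2008, 0.3117, 0.4875]
t=5: π = [0.1998, 0.2939, 0.5063]
t=6: π = [0.2000, 0.3031, 0.4969]
t=7: π = [0.2000, 0.2984, 0.5016]
t=8: π = [0.2000, 0.3008, 0.4992]
t=9: π = [0.2000, 0.2996, 0.5004]

π = [0.2000, 0.2996, 0.5004]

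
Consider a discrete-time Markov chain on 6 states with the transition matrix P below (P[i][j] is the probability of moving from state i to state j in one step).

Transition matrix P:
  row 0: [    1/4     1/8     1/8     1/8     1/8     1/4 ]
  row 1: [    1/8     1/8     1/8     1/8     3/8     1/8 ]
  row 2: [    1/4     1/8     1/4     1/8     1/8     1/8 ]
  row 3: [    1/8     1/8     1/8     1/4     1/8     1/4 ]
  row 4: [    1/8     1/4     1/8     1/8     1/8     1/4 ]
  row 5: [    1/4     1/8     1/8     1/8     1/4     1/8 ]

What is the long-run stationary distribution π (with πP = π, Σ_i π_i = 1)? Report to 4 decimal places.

π = [0.1904, 0.1482, 0.1429, 0.1429, 0.1858, 0.1899]

Balance equations π_j = Σ_i π_i·P[i][j]:
  π_0 = 1/4·π_0 + 1/8·π_1 + 1/4·π_2 + 1/8·π_3 + 1/8·π_4 + 1/4·π_5
  π_1 = 1/8·π_0 + 1/8·π_1 + 1/8·π_2 + 1/8·π_3 + 1/4·π_4 + 1/8·π_5
  π_2 = 1/8·π_0 + 1/8·π_1 + 1/4·π_2 + 1/8·π_3 + 1/8·π_4 + 1/8·π_5
  π_3 = 1/8·π_0 + 1/8·π_1 + 1/8·π_2 + 1/4·π_3 + 1/8·π_4 + 1/8·π_5
  π_4 = 1/8·π_0 + 3/8·π_1 + 1/8·π_2 + 1/8·π_3 + 1/8·π_4 + 1/4·π_5
  normalize: π_0 + π_1 + π_2 + π_3 + π_4 + π_5 = 1
Solving the linear system gives exactly π = [745/3913, 580/3913, 1/7, 1/7, 727/3913, 743/3913].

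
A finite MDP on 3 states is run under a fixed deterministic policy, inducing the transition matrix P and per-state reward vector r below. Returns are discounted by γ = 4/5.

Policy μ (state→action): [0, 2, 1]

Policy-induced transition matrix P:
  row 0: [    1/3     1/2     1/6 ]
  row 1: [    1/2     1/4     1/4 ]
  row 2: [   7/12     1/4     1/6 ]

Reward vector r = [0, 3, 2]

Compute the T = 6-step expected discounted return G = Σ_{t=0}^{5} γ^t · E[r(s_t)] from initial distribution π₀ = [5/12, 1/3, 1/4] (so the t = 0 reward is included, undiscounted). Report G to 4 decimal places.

G = 5.4517

t=0: π = [0.4167, 0.3333, 0.2500], E[r] = 1.5000, γ^t·E[r] = 1.500000, running G = 1.500000
t=1: π = [0.4514, 0.3542, 0.1944], E[r] = 1.4514, γ^t·E[r] = 1.161111, running G = 2.661111
t=2: π = [0.4410, 0.3628, 0.1962], E[r] = 1.4809, γ^t·E[r] = 0.947778, running G = 3.608889
t=3: π = [0.4429, 0.3602, 0.1969], E[r] = 1.4745, γ^t·E[r] = 0.754963, running G = 4.363852
t=4: π = [0.4426, 0.3607, 0.1967], E[r] = 1.4755, γ^t·E[r] = 0.604370, running G = 4.968222
t=5: π = [0.4426, 0.3606, 0.1967], E[r] = 1.4754, γ^t·E[r] = 0.483460, running G = 5.451682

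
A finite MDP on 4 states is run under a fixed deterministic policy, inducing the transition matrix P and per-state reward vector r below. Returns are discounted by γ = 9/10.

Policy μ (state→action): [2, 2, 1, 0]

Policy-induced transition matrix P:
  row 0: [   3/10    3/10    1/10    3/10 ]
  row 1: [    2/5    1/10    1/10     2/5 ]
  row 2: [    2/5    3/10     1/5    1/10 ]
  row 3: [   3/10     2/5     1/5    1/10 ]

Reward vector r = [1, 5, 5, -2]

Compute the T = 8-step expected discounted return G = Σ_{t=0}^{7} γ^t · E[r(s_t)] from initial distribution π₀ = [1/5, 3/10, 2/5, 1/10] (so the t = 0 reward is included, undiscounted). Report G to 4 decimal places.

t=0: π = [0.2000, 0.3000, 0.4000, 0.1000], E[r] = 3.5000, γ^t·E[r] = 3.500000, running G = 3.500000
t=1: π = [0.3700, 0.2500, 0.1500, 0.2300], E[r] = 1.9100, γ^t·E[r] = 1.719000, running G = 5.219000
t=2: π = [0.3400, 0.2730, 0.1380, 0.2490], E[r] = 1.8970, γ^t·E[r] = 1.536570, running G = 6.755570
t=3: π = [0.3411, 0.2703, 0.1387, 0.2499], E[r] = 1.8863, γ^t·E[r] = 1.375113, running G = 8.130683
t=4: π = [0.3409, 0.2709, 0.1389, 0.2493], E[r] = 1.8912, γ^t·E[r] = 1.240836, running G = 9.371519
t=5: π = [0.3410, 0.2707, 0.1388, 0.2495], E[r] = 1.8899, γ^t·E[r] = 1.115950, running G = 10.487469
t=6: π = [0.3410, 0.2708, 0.1388, 0.2494], E[r] = 1.8902, γ^t·E[r] = 1.004551, running G = 11.492020
t=7: π = [0.3410, 0.2708, 0.1388, 0.2494], E[r] = 1.8901, γ^t·E[r] = 0.904047, running G = 12.396067

G = 12.3961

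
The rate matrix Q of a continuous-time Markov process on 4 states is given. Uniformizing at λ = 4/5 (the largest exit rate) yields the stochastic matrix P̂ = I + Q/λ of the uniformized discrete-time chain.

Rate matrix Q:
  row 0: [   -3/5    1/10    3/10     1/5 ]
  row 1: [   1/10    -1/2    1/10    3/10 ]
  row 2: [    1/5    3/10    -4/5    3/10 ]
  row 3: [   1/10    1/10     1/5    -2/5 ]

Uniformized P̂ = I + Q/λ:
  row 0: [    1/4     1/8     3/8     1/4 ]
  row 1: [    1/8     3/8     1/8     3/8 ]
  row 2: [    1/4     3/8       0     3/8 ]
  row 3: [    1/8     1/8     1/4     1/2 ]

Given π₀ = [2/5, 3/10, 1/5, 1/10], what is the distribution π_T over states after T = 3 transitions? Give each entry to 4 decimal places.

π = [0.1709, 0.2328, 0.1943, 0.4020]

t=0: π = [0.4000, 0.3000, 0.2000, 0.1000]
t=1: π = [0.2000, 0.2500, 0.2125, 0.3375]
t=2: π = [0.1766, 0.2406, 0.1906, 0.3922]
t=3: π = [0.1709, 0.2328, 0.1943, 0.4020]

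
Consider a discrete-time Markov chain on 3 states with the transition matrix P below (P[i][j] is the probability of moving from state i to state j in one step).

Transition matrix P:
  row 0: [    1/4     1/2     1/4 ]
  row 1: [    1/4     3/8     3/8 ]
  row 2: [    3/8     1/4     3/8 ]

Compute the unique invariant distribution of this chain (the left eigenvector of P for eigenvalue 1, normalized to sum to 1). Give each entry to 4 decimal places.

π = [0.2923, 0.3692, 0.3385]

Balance equations π_j = Σ_i π_i·P[i][j]:
  π_0 = 1/4·π_0 + 1/4·π_1 + 3/8·π_2
  π_1 = 1/2·π_0 + 3/8·π_1 + 1/4·π_2
  normalize: π_0 + π_1 + π_2 = 1
Solving the linear system gives exactly π = [19/65, 24/65, 22/65].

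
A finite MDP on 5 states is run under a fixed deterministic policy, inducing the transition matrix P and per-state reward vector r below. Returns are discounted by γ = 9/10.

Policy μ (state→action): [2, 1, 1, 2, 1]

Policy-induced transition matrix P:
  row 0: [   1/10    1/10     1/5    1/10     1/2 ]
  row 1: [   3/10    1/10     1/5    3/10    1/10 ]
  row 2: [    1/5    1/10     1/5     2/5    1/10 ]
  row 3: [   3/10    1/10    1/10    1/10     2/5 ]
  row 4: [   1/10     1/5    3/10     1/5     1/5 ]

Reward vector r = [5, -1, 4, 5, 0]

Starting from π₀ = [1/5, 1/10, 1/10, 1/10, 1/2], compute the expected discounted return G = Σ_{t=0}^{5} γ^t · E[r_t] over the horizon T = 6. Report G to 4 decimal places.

t=0: π = [0.2000, 0.1000, 0.1000, 0.1000, 0.5000], E[r] = 1.8000, γ^t·E[r] = 1.800000, running G = 1.800000
t=1: π = [0.1500, 0.1500, 0.2400, 0.2000, 0.2600], E[r] = 2.5600, γ^t·E[r] = 2.304000, running G = 4.104000
t=2: π = [0.1940, 0.1260, 0.2060, 0.2280, 0.2460], E[r] = 2.8080, γ^t·E[r] = 2.274480, running G = 6.378480
t=3: π = [0.1914, 0.1246, 0.2018, 0.2116, 0.2706], E[r] = 2.6976, γ^t·E[r] = 1.966550, running G = 8.345030
t=4: π = [0.1874, 0.1271, 0.2059, 0.2125, 0.2671], E[r] = 2.6962, γ^t·E[r] = 1.769003, running G = 10.114033
t=5: π = [0.1885, 0.1267, 0.2055, 0.2139, 0.2654], E[r] = 2.7071, γ^t·E[r] = 1.598523, running G = 11.712556

G = 11.7126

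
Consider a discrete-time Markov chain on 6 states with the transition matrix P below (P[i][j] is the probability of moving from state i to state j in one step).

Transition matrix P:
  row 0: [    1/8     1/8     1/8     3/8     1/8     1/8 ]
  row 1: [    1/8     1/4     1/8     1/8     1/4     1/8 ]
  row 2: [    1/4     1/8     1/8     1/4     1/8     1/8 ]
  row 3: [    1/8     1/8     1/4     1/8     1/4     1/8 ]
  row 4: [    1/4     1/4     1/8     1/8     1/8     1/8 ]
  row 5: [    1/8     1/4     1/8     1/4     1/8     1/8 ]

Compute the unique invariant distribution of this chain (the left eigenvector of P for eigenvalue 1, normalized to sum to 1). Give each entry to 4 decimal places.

π = [0.1654, 0.1855, 0.1501, 0.2007, 0.1733, 0.1250]

Balance equations π_j = Σ_i π_i·P[i][j]:
  π_0 = 1/8·π_0 + 1/8·π_1 + 1/4·π_2 + 1/8·π_3 + 1/4·π_4 + 1/8·π_5
  π_1 = 1/8·π_0 + 1/4·π_1 + 1/8·π_2 + 1/8·π_3 + 1/4·π_4 + 1/4·π_5
  π_2 = 1/8·π_0 + 1/8·π_1 + 1/8·π_2 + 1/4·π_3 + 1/8·π_4 + 1/8·π_5
  π_3 = 3/8·π_0 + 1/8·π_1 + 1/4·π_2 + 1/8·π_3 + 1/8·π_4 + 1/4·π_5
  π_4 = 1/8·π_0 + 1/4·π_1 + 1/8·π_2 + 1/4·π_3 + 1/8·π_4 + 1/8·π_5
  normalize: π_0 + π_1 + π_2 + π_3 + π_4 + π_5 = 1
Solving the linear system gives exactly π = [6065/36664, 850/4583, 5503/36664, 920/4583, 6353/36664, 1/8].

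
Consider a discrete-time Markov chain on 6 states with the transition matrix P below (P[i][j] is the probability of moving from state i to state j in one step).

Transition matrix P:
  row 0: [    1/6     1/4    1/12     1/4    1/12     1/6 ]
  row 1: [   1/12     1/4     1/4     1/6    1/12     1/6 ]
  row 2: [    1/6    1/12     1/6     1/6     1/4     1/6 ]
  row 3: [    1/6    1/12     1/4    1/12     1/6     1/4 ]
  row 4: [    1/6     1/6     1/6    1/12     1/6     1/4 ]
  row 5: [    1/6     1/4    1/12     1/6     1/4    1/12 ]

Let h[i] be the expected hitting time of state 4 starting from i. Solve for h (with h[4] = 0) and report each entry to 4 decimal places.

h = [6.5613, 6.4331, 5.4532, 5.8843, 0.0000, 5.6040]

First-step conditioning: h[4] = 0; for i ≠ 4, h[i] = 1 + Σ_k P[i][k]·h[k].
  h[0] = 1 + 1/6·h[0] + 1/4·h[1] + 1/12·h[2] + 1/4·h[3] + 1/6·h[5]
  h[1] = 1 + 1/12·h[0] + 1/4·h[1] + 1/4·h[2] + 1/6·h[3] + 1/6·h[5]
  h[2] = 1 + 1/6·h[0] + 1/12·h[1] + 1/6·h[2] + 1/6·h[3] + 1/6·h[5]
  h[3] = 1 + 1/6·h[0] + 1/12·h[1] + 1/4·h[2] + 1/12·h[3] + 1/4·h[5]
  h[5] = 1 + 1/6·h[0] + 1/4·h[1] + 1/12·h[2] + 1/6·h[3] + 1/12·h[5]
Solving the 5×5 linear system over states ≠ 4 gives exactly h = [19848/3025, 3892/605, 16496/3025, 712/121, 0, 16952/3025] (h[4] = 0 is the target).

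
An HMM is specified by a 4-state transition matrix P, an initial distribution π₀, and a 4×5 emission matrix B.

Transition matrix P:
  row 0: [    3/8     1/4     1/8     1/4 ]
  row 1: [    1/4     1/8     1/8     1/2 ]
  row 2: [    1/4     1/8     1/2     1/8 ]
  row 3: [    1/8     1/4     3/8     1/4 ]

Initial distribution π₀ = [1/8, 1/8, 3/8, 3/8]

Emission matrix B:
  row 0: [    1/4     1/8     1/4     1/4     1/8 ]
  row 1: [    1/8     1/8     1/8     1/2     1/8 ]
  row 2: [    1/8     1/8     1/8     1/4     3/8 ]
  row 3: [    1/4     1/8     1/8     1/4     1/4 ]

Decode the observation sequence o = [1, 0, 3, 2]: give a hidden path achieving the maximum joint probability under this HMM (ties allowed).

t=0: δ = [1.562e-02, 1.562e-02, 4.688e-02, 4.688e-02]  (obs o_0=1)
t=1: δ = [2.930e-03, 1.465e-03, 2.930e-03, 2.930e-03]  ψ = [2, 3, 2, 3]  (obs o_1=0)
t=2: δ = [2.747e-04, 3.662e-04, 3.662e-04, 1.831e-04]  ψ = [0, 0, 2, 0]  (obs o_2=3)
t=3: δ = [2.575e-05, 8.583e-06, 2.289e-05, 2.289e-05]  ψ = [0, 0, 2, 1]  (obs o_3=2)
backtrack: best end state = 0; path = [2, 0, 0, 0]

path = [2, 0, 0, 0]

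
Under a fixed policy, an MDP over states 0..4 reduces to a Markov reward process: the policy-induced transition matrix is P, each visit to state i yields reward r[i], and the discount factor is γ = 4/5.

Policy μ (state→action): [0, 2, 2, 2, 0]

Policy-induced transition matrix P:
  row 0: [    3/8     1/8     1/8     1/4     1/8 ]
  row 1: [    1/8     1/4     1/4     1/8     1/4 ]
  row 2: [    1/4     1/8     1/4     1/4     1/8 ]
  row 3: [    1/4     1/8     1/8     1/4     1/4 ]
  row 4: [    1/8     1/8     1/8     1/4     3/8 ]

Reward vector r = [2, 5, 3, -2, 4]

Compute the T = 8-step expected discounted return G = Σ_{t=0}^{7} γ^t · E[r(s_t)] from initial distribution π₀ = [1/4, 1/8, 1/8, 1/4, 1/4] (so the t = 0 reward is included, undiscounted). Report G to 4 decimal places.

G = 8.6967

t=0: π = [0.2500, 0.1250, 0.1250, 0.2500, 0.2500], E[r] = 2.0000, γ^t·E[r] = 2.000000, running G = 2.000000
t=1: π = [0.2344, 0.1406, 0.1563, 0.2344, 0.2344], E[r] = 2.1094, γ^t·E[r] = 1.687500, running G = 3.687500
t=2: π = [0.2324, 0.1426, 0.1621, 0.2324, 0.2305], E[r] = 2.1211, γ^t·E[r] = 1.357500, running G = 5.045000
t=3: π = [0.2324, 0.1428, 0.1631, 0.2322, 0.2295], E[r] = 2.1218, γ^t·E[r] = 1.086375, running G = 6.131375
t=4: π = [0.2325, 0.1429, 0.1632, 0.2321, 0.2292], E[r] = 2.1217, γ^t·E[r] = 0.869050, running G = 7.000425
t=5: π = [0.2326, 0.1429, 0.1633, 0.2321, 0.2292], E[r] = 2.1216, γ^t·E[r] = 0.695216, running G = 7.695641
t=6: π = [0.2326, 0.1429, 0.1633, 0.2321, 0.2292], E[r] = 2.1216, γ^t·E[r] = 0.556167, running G = 8.251808
t=7: π = [0.2326, 0.1429, 0.1633, 0.2321, 0.2292], E[r] = 2.1216, γ^t·E[r] = 0.444932, running G = 8.696740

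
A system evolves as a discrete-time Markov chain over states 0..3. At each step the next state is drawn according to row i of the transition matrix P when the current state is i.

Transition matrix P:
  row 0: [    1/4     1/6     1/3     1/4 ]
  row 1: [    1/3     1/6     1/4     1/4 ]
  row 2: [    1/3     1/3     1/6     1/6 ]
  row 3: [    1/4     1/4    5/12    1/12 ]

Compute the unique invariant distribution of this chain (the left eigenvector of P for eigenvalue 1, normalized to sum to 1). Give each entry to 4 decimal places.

π = [0.2928, 0.2300, 0.2831, 0.1941]

Balance equations π_j = Σ_i π_i·P[i][j]:
  π_0 = 1/4·π_0 + 1/3·π_1 + 1/3·π_2 + 1/4·π_3
  π_1 = 1/6·π_0 + 1/6·π_1 + 1/3·π_2 + 1/4·π_3
  π_2 = 1/3·π_0 + 1/4·π_1 + 1/6·π_2 + 5/12·π_3
  normalize: π_0 + π_1 + π_2 + π_3 = 1
Solving the linear system gives exactly π = [700/2391, 550/2391, 677/2391, 464/2391].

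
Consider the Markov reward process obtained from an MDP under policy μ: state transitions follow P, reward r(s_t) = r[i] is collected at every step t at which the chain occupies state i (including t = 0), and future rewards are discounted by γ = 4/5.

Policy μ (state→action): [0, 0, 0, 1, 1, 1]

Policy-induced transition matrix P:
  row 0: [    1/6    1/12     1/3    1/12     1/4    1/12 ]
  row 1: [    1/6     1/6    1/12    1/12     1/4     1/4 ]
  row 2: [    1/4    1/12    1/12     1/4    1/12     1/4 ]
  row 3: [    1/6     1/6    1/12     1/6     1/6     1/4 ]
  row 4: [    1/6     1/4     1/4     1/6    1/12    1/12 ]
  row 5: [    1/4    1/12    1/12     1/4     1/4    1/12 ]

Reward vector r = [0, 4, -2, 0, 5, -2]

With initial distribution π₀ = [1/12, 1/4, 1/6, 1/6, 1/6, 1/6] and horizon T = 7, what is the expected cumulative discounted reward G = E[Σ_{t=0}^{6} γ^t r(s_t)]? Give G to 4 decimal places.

G = 3.6097

t=0: π = [0.0833, 0.2500, 0.1667, 0.1667, 0.1667, 0.1667], E[r] = 1.1667, γ^t·E[r] = 1.166667, running G = 1.166667
t=1: π = [0.1944, 0.1458, 0.1319, 0.1667, 0.1806, 0.1806], E[r] = 0.8611, γ^t·E[r] = 0.688889, running G = 1.855556
t=2: π = [0.1927, 0.1395, 0.1620, 0.1644, 0.1840, 0.1574], E[r] = 0.8391, γ^t·E[r] = 0.537037, running G = 2.392593
t=3: π = [0.1933, 0.1393, 0.1622, 0.1656, 0.1786, 0.1610], E[r] = 0.8041, γ^t·E[r] = 0.411704, running G = 2.804296
t=4: π = [0.1936, 0.1385, 0.1614, 0.1659, 0.1794, 0.1612], E[r] = 0.8058, γ^t·E[r] = 0.330067, running G = 3.134364
t=5: π = [0.1936, 0.1386, 0.1616, 0.1659, 0.1794, 0.1610], E[r] = 0.8061, γ^t·E[r] = 0.264128, running G = 3.398492
t=6: π = [0.1936, 0.1386, 0.1616, 0.1659, 0.1793, 0.1610], E[r] = 0.8059, γ^t·E[r] = 0.211249, running G = 3.609742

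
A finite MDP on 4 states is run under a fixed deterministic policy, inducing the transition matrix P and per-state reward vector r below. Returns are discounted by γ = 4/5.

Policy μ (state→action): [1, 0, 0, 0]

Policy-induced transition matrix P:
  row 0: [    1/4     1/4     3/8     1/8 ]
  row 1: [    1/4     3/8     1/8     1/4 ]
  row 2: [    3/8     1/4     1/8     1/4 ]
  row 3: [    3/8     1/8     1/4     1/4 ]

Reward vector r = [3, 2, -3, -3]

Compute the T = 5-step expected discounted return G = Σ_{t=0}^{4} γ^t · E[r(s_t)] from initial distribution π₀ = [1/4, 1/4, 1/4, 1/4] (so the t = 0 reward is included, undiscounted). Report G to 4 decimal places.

G = 0.0115

t=0: π = [0.2500, 0.2500, 0.2500, 0.2500], E[r] = -0.2500, γ^t·E[r] = -0.250000, running G = -0.250000
t=1: π = [0.3125, 0.2500, 0.2188, 0.2188], E[r] = 0.1250, γ^t·E[r] = 0.100000, running G = -0.150000
t=2: π = [0.3047, 0.2539, 0.2305, 0.2109], E[r] = 0.0977, γ^t·E[r] = 0.062500, running G = -0.087500
t=3: π = [0.3052, 0.2554, 0.2275, 0.2119], E[r] = 0.1079, γ^t·E[r] = 0.055250, running G = -0.032250
t=4: π = [0.3049, 0.2554, 0.2278, 0.2119], E[r] = 0.1068, γ^t·E[r] = 0.043725, running G = 0.011475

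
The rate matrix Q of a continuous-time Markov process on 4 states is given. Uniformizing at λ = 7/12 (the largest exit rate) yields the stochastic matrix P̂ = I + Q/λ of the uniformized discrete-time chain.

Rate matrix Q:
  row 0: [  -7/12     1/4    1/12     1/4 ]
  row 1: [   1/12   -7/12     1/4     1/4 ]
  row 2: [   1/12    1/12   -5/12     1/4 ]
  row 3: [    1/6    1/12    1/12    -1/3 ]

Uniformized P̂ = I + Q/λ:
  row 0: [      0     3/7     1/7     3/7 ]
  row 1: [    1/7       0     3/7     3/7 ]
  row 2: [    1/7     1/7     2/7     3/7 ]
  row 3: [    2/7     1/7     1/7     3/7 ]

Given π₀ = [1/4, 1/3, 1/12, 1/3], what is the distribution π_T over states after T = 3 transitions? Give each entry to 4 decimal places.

π = [0.1781, 0.1715, 0.2218, 0.4286]

t=0: π = [0.2500, 0.3333, 0.0833, 0.3333]
t=1: π = [0.1548, 0.1667, 0.2500, 0.4286]
t=2: π = [0.1820, 0.1633, 0.2262, 0.4286]
t=3: π = [0.1781, 0.1715, 0.2218, 0.4286]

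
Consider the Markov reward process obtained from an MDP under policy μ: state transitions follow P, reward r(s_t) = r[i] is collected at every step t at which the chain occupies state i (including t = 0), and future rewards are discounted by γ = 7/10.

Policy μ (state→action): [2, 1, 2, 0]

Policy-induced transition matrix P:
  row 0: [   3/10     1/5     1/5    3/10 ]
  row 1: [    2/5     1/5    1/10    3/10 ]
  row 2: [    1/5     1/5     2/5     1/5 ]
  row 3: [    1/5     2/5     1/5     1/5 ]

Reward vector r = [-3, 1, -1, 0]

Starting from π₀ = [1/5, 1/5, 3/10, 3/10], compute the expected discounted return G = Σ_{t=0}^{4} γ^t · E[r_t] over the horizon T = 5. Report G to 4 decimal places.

t=0: π = [0.2000, 0.2000, 0.3000, 0.3000], E[r] = -0.7000, γ^t·E[r] = -0.700000, running G = -0.700000
t=1: π = [0.2600, 0.2600, 0.2400, 0.2400], E[r] = -0.7600, γ^t·E[r] = -0.532000, running G = -1.232000
t=2: π = [0.2780, 0.2480, 0.2220, 0.2520], E[r] = -0.8080, γ^t·E[r] = -0.395920, running G = -1.627920
t=3: π = [0.2774, 0.2504, 0.2196, 0.2526], E[r] = -0.8014, γ^t·E[r] = -0.274880, running G = -1.902800
t=4: π = [0.2778, 0.2505, 0.2189, 0.2528], E[r] = -0.8018, γ^t·E[r] = -0.192517, running G = -2.095317

G = -2.0953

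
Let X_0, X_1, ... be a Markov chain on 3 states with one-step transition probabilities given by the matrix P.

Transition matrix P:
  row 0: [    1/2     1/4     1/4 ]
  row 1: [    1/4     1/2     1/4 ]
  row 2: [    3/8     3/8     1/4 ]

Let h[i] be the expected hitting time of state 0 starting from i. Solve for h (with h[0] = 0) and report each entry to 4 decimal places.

First-step conditioning: h[0] = 0; for i ≠ 0, h[i] = 1 + Σ_k P[i][k]·h[k].
  h[1] = 1 + 1/2·h[1] + 1/4·h[2]
  h[2] = 1 + 3/8·h[1] + 1/4·h[2]
Solving the 2×2 linear system over states ≠ 0 gives exactly h = [0, 32/9, 28/9] (h[0] = 0 is the target).

h = [0.0000, 3.5556, 3.1111]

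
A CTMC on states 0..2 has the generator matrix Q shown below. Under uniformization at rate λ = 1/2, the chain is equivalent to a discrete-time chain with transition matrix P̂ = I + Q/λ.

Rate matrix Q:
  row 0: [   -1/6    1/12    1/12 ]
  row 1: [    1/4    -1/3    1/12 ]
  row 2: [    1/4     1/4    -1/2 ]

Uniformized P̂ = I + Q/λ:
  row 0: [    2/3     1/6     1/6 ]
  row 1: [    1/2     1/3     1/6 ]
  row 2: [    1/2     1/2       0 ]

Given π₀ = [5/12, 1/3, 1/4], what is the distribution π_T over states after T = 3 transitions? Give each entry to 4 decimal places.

π = [0.5992, 0.2585, 0.1424]

t=0: π = [0.4167, 0.3333, 0.2500]
t=1: π = [0.5694, 0.3056, 0.1250]
t=2: π = [0.5949, 0.2593, 0.1458]
t=3: π = [0.5992, 0.2585, 0.1424]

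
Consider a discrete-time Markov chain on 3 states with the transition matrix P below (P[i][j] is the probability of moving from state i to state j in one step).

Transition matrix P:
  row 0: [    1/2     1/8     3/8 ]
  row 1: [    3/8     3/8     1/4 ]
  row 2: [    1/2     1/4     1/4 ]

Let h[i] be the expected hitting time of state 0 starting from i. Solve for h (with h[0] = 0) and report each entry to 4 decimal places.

h = [0.0000, 2.4615, 2.1538]

First-step conditioning: h[0] = 0; for i ≠ 0, h[i] = 1 + Σ_k P[i][k]·h[k].
  h[1] = 1 + 3/8·h[1] + 1/4·h[2]
  h[2] = 1 + 1/4·h[1] + 1/4·h[2]
Solving the 2×2 linear system over states ≠ 0 gives exactly h = [0, 32/13, 28/13] (h[0] = 0 is the target).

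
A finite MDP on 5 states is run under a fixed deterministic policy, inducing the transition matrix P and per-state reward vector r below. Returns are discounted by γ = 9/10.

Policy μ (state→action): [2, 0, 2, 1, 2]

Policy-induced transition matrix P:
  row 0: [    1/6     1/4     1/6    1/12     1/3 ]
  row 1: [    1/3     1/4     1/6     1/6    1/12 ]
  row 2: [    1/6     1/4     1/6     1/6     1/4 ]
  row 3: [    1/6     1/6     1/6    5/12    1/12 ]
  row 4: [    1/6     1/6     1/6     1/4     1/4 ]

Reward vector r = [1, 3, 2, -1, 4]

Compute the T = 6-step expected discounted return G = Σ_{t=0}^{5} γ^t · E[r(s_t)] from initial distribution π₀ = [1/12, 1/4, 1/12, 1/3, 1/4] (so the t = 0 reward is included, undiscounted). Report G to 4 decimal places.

t=0: π = [0.0833, 0.2500, 0.0833, 0.3333, 0.2500], E[r] = 1.6667, γ^t·E[r] = 1.666667, running G = 1.666667
t=1: π = [0.2083, 0.2014, 0.1667, 0.2639, 0.1597], E[r] = 1.5208, γ^t·E[r] = 1.368750, running G = 3.035417
t=2: π = [0.2002, 0.2147, 0.1667, 0.2286, 0.1898], E[r] = 1.7083, γ^t·E[r] = 1.383750, running G = 4.419167
t=3: π = [0.2024, 0.2151, 0.1667, 0.2229, 0.1928], E[r] = 1.7295, γ^t·E[r] = 1.260773, running G = 5.679940
t=4: π = [0.2025, 0.2154, 0.1667, 0.2216, 0.1939], E[r] = 1.7357, γ^t·E[r] = 1.138825, running G = 6.818765
t=5: π = [0.2026, 0.2154, 0.1667, 0.2213, 0.1941], E[r] = 1.7369, γ^t·E[r] = 1.025615, running G = 7.844381

G = 7.8444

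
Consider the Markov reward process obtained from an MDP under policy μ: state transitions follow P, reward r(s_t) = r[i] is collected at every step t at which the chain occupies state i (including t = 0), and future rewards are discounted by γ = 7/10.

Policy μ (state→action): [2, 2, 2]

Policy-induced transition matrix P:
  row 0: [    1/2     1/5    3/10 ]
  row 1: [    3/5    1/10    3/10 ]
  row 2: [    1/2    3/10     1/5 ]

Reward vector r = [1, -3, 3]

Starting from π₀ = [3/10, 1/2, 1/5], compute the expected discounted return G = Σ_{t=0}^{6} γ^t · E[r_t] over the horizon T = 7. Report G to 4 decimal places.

t=0: π = [0.3000, 0.5000, 0.2000], E[r] = -0.6000, γ^t·E[r] = -0.600000, running G = -0.600000
t=1: π = [0.5500, 0.1700, 0.2800], E[r] = 0.8800, γ^t·E[r] = 0.616000, running G = 0.016000
t=2: π = [0.5170, 0.2110, 0.2720], E[r] = 0.7000, γ^t·E[r] = 0.343000, running G = 0.359000
t=3: π = [0.5211, 0.2061, 0.2728], E[r] = 0.7212, γ^t·E[r] = 0.247372, running G = 0.606372
t=4: π = [0.5206, 0.2067, 0.2727], E[r] = 0.7188, γ^t·E[r] = 0.172574, running G = 0.778946
t=5: π = [0.5207, 0.2066, 0.2727], E[r] = 0.7190, γ^t·E[r] = 0.120848, running G = 0.899794
t=6: π = [0.5207, 0.2066, 0.2727], E[r] = 0.7190, γ^t·E[r] = 0.084590, running G = 0.984384

G = 0.9844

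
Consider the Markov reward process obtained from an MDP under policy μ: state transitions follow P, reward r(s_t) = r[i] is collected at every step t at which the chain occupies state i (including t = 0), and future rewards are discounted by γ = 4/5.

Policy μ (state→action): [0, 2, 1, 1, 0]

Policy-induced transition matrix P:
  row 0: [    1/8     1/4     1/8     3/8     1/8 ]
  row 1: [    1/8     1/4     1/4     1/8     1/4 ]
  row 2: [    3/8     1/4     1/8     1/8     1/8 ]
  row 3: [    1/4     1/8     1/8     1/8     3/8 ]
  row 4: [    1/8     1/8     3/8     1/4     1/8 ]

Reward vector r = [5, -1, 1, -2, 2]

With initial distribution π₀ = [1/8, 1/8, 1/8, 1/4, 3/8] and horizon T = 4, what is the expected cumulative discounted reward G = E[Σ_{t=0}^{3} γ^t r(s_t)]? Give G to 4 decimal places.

G = 2.8484

t=0: π = [0.1250, 0.1250, 0.1250, 0.2500, 0.3750], E[r] = 0.8750, γ^t·E[r] = 0.875000, running G = 0.875000
t=1: π = [0.1875, 0.1719, 0.2344, 0.2031, 0.2031], E[r] = 1.0000, γ^t·E[r] = 0.800000, running G = 1.675000
t=2: π = [0.2090, 0.1992, 0.1973, 0.1973, 0.1973], E[r] = 1.0430, γ^t·E[r] = 0.667500, running G = 2.342500
t=3: π = [0.1990, 0.2007, 0.1992, 0.2019, 0.1992], E[r] = 0.9880, γ^t·E[r] = 0.505875, running G = 2.848375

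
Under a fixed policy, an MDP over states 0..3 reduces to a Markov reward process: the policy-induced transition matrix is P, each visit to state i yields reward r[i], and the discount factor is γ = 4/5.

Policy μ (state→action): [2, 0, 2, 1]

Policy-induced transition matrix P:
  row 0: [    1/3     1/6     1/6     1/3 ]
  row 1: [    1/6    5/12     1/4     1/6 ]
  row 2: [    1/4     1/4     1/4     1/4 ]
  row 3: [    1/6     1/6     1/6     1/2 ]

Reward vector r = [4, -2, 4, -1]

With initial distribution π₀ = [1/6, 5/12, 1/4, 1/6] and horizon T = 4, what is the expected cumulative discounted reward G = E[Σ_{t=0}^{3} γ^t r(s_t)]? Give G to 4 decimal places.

t=0: π = [0.1667, 0.4167, 0.2500, 0.1667], E[r] = 0.6667, γ^t·E[r] = 0.666667, running G = 0.666667
t=1: π = [0.2153, 0.2917, 0.2222, 0.2708], E[r] = 0.8958, γ^t·E[r] = 0.716667, running G = 1.383333
t=2: π = [0.2211, 0.2581, 0.2095, 0.3113], E[r] = 0.8947, γ^t·E[r] = 0.572593, running G = 1.955926
t=3: π = [0.2210, 0.2486, 0.2056, 0.3247], E[r] = 0.8844, γ^t·E[r] = 0.452790, running G = 2.408716

G = 2.4087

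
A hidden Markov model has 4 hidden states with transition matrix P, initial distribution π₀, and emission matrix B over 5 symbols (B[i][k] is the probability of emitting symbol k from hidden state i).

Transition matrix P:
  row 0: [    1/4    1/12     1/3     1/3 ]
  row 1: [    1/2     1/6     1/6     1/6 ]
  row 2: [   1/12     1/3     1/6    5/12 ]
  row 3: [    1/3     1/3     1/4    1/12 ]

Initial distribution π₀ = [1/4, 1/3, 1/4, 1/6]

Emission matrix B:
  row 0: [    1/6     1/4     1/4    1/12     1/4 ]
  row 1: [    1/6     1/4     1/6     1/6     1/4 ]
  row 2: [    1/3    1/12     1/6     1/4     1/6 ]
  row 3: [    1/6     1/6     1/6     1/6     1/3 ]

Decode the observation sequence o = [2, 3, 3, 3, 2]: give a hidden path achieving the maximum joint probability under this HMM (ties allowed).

t=0: δ = [6.250e-02, 5.556e-02, 4.167e-02, 2.778e-02]  (obs o_0=2)
t=1: δ = [2.315e-03, 2.315e-03, 5.208e-03, 3.472e-03]  ψ = [1, 2, 0, 0]  (obs o_1=3)
t=2: δ = [9.645e-05, 2.894e-04, 2.170e-04, 3.617e-04]  ψ = [1, 2, 2, 2]  (obs o_2=3)
t=3: δ = [1.206e-05, 2.009e-05, 2.261e-05, 1.507e-05]  ψ = [1, 3, 3, 2]  (obs o_3=3)
t=4: δ = [2.512e-06, 1.256e-06, 6.698e-07, 1.570e-06]  ψ = [1, 2, 0, 2]  (obs o_4=2)
backtrack: best end state = 0; path = [0, 2, 3, 1, 0]

path = [0, 2, 3, 1, 0]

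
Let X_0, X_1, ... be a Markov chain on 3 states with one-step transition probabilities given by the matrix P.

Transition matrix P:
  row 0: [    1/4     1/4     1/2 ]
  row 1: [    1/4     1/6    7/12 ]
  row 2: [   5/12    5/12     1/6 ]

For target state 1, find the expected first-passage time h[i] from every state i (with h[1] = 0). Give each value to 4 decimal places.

First-step conditioning: h[1] = 0; for i ≠ 1, h[i] = 1 + Σ_k P[i][k]·h[k].
  h[0] = 1 + 1/4·h[0] + 1/2·h[2]
  h[2] = 1 + 5/12·h[0] + 1/6·h[2]
Solving the 2×2 linear system over states ≠ 1 gives exactly h = [16/5, 0, 14/5] (h[1] = 0 is the target).

h = [3.2000, 0.0000, 2.8000]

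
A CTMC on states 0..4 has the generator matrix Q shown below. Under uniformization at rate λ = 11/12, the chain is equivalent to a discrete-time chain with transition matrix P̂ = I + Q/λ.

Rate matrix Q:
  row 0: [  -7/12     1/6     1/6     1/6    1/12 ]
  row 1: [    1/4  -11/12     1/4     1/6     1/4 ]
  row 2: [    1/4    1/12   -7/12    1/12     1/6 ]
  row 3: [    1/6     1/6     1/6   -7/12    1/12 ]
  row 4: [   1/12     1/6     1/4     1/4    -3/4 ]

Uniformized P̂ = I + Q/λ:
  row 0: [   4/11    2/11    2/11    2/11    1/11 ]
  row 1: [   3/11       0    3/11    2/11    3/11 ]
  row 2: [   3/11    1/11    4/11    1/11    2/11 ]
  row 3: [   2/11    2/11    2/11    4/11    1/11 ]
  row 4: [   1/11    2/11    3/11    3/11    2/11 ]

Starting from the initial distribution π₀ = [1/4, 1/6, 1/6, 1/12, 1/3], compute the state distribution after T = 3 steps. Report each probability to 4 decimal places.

π = [0.2476, 0.1342, 0.2546, 0.2111, 0.1525]

t=0: π = [0.2500, 0.1667, 0.1667, 0.0833, 0.3333]
t=1: π = [0.2273, 0.1364, 0.2576, 0.2121, 0.1667]
t=2: π = [0.2438, 0.1336, 0.2562, 0.2121, 0.1543]
t=3: π = [0.2476, 0.1342, 0.2546, 0.2111, 0.1525]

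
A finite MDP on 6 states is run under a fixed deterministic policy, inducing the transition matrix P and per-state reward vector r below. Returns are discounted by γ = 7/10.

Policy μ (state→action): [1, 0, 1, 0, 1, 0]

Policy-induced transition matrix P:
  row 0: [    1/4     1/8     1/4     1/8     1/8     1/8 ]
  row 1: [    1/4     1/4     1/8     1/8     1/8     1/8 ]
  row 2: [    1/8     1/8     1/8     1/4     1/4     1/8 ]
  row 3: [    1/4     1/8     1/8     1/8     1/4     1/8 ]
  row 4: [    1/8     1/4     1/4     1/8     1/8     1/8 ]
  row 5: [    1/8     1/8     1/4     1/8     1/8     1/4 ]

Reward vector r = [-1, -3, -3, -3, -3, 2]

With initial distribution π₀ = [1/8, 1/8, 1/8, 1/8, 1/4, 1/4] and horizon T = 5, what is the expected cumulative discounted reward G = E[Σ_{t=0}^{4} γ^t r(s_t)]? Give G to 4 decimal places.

t=0: π = [0.1250, 0.1250, 0.1250, 0.1250, 0.2500, 0.2500], E[r] = -1.5000, γ^t·E[r] = -1.500000, running G = -1.500000
t=1: π = [0.1719, 0.1719, 0.2031, 0.1406, 0.1563, 0.1563], E[r] = -1.8750, γ^t·E[r] = -1.312500, running G = -2.812500
t=2: π = [0.1855, 0.1660, 0.1855, 0.1504, 0.1680, 0.1445], E[r] = -1.9063, γ^t·E[r] = -0.934063, running G = -3.746563
t=3: π = [0.1877, 0.1667, 0.1873, 0.1482, 0.1670, 0.1431], E[r] = -1.9092, γ^t·E[r] = -0.654849, running G = -4.401411
t=4: π = [0.1878, 0.1667, 0.1872, 0.1484, 0.1669, 0.1429], E[r] = -1.9099, γ^t·E[r] = -0.458570, running G = -4.859981

G = -4.8600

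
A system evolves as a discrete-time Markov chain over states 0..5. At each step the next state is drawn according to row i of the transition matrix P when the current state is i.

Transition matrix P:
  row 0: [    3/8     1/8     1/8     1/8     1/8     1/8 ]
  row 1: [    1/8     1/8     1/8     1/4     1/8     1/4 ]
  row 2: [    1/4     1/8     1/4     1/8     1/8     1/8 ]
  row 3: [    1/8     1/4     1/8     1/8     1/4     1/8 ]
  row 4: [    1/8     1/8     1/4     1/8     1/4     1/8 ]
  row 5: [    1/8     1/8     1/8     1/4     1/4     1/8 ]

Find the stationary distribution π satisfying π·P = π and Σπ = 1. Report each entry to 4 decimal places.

Balance equations π_j = Σ_i π_i·P[i][j]:
  π_0 = 3/8·π_0 + 1/8·π_1 + 1/4·π_2 + 1/8·π_3 + 1/8·π_4 + 1/8·π_5
  π_1 = 1/8·π_0 + 1/8·π_1 + 1/8·π_2 + 1/4·π_3 + 1/8·π_4 + 1/8·π_5
  π_2 = 1/8·π_0 + 1/8·π_1 + 1/4·π_2 + 1/8·π_3 + 1/4·π_4 + 1/8·π_5
  π_3 = 1/8·π_0 + 1/4·π_1 + 1/8·π_2 + 1/8·π_3 + 1/8·π_4 + 1/4·π_5
  π_4 = 1/8·π_0 + 1/8·π_1 + 1/8·π_2 + 1/4·π_3 + 1/4·π_4 + 1/4·π_5
  normalize: π_0 + π_1 + π_2 + π_3 + π_4 + π_5 = 1
Solving the linear system gives exactly π = [4804/24647, 73/503, 4177/24647, 81/503, 656/3521, 72/503].

π = [0.1949, 0.1451, 0.1695, 0.1610, 0.1863, 0.1431]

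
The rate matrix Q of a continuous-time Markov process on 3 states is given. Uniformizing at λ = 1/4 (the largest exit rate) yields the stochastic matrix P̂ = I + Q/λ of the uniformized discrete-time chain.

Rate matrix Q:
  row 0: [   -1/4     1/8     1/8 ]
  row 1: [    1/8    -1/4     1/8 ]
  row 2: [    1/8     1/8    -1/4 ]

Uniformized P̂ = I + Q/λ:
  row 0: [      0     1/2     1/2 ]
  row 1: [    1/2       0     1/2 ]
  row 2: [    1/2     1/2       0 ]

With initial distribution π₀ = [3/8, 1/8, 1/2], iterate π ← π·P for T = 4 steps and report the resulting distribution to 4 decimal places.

π = [0.3359, 0.3203, 0.3438]

t=0: π = [0.3750, 0.1250, 0.5000]
t=1: π = [0.3125, 0.4375, 0.2500]
t=2: π = [0.3438, 0.2813, 0.3750]
t=3: π = [0.3281, 0.3594, 0.3125]
t=4: π = [0.3359, 0.3203, 0.3438]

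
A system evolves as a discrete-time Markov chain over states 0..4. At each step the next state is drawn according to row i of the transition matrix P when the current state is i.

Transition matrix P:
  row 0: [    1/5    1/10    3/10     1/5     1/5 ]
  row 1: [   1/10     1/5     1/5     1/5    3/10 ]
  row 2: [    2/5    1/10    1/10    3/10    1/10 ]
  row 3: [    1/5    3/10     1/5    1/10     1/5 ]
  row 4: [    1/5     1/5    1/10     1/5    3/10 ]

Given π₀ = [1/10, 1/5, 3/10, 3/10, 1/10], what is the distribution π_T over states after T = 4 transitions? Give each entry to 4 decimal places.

π = [0.2182, 0.1799, 0.1818, 0.1982, 0.2220]

t=0: π = [0.1000, 0.2000, 0.3000, 0.3000, 0.1000]
t=1: π = [0.2400, 0.1900, 0.1700, 0.2000, 0.2000]
t=2: π = [0.2150, 0.1790, 0.1870, 0.1970, 0.2220]
t=3: π = [0.2195, 0.1795, 0.1806, 0.1990, 0.2214]
t=4: π = [0.2182, 0.1799, 0.1818, 0.1982, 0.2220]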